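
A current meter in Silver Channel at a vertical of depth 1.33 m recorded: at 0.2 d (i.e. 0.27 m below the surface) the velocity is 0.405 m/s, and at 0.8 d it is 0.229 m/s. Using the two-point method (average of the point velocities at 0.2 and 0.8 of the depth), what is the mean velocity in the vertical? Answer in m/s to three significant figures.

v̄ = (0.405 + 0.229) / 2 = 0.3170 m/s

0.317 m/s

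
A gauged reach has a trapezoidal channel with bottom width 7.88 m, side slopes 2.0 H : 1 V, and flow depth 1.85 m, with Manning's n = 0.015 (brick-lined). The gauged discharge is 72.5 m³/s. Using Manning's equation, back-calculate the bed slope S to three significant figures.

A = (b + z·y)·y = (7.88 + 2.0×1.85)×1.85 = 21.42 m²
P = b + 2y√(1+z²) = 7.88 + 2×1.85×√(1+2.0²) = 16.15 m
R = A/P = 21.42/16.15 = 1.326 m
S = (Q·n / (1·A·R^(2/3)))² = (72.5×0.015 / (1×21.42×1.207))² = 0.001769

0.00177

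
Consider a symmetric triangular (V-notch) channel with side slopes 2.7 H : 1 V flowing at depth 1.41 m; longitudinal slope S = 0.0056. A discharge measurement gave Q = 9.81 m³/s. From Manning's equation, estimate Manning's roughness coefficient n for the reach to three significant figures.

0.0311

A = z·y² = 2.7×1.41² = 5.368 m²
P = 2y√(1+z²) = 2×1.41×√(1+2.7²) = 8.119 m
R = A/P = 5.368/8.119 = 0.6611 m
n = (1/Q)·A·R^(2/3)·S^(1/2) = (1/9.81) × 5.368 × 0.7589 × 0.07483 = 0.03107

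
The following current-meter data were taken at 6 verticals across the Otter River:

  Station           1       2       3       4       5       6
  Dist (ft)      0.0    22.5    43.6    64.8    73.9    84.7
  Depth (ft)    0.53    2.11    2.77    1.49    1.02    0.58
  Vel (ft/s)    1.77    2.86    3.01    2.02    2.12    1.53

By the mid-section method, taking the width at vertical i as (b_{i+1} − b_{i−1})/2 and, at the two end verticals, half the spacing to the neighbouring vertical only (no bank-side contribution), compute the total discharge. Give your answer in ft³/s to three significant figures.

390 ft³/s

w_1 = (22.5 − 0.0)/2 = 11.25 ft; q_1 = 1.77 × 0.53 × 11.25 = 10.55 ft³/s
w_2 = (43.6 − 0.0)/2 = 21.8 ft; q_2 = 2.86 × 2.11 × 21.8 = 131.6 ft³/s
w_3 = (64.8 − 22.5)/2 = 21.15 ft; q_3 = 3.01 × 2.77 × 21.15 = 176.3 ft³/s
w_4 = (73.9 − 43.6)/2 = 15.15 ft; q_4 = 2.02 × 1.49 × 15.15 = 45.60 ft³/s
w_5 = (84.7 − 64.8)/2 = 9.95 ft; q_5 = 2.12 × 1.02 × 9.95 = 21.52 ft³/s
w_6 = (84.7 − 73.9)/2 = 5.4 ft; q_6 = 1.53 × 0.58 × 5.4 = 4.792 ft³/s
Q = Σ qᵢ = 390.4 ft³/s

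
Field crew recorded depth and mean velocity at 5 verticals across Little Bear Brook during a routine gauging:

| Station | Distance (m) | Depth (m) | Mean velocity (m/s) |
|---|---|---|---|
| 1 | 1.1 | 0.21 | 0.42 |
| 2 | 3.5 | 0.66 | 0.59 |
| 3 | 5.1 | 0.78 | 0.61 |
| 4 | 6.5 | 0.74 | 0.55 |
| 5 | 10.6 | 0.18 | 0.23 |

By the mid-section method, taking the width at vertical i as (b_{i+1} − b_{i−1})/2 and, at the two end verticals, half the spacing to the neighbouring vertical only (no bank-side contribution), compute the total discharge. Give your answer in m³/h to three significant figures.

w_1 = (3.5 − 1.1)/2 = 1.2 m; q_1 = 0.42 × 0.21 × 1.2 = 0.1058 m³/s
w_2 = (5.1 − 1.1)/2 = 2 m; q_2 = 0.59 × 0.66 × 2 = 0.7788 m³/s
w_3 = (6.5 − 3.5)/2 = 1.5 m; q_3 = 0.61 × 0.78 × 1.5 = 0.7137 m³/s
w_4 = (10.6 − 5.1)/2 = 2.75 m; q_4 = 0.55 × 0.74 × 2.75 = 1.119 m³/s
w_5 = (10.6 − 6.5)/2 = 2.05 m; q_5 = 0.23 × 0.18 × 2.05 = 0.08487 m³/s
Q = Σ qᵢ = 2.802 m³/s
= 2.802 × 3600 = 10090 m³/h

10100 m³/h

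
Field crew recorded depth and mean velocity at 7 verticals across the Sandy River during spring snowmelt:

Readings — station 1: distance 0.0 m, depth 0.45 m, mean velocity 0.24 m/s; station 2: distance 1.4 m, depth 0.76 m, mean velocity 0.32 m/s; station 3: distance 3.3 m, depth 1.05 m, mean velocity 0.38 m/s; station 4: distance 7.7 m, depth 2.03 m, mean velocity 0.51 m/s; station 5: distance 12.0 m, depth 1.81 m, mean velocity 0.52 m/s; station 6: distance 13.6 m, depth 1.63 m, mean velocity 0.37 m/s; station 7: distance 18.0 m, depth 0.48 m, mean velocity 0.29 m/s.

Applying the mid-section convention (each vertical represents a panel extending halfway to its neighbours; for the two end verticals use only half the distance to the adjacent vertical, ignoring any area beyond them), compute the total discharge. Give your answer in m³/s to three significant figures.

w_1 = (1.4 − 0.0)/2 = 0.7 m; q_1 = 0.24 × 0.45 × 0.7 = 0.07560 m³/s
w_2 = (3.3 − 0.0)/2 = 1.65 m; q_2 = 0.32 × 0.76 × 1.65 = 0.4013 m³/s
w_3 = (7.7 − 1.4)/2 = 3.15 m; q_3 = 0.38 × 1.05 × 3.15 = 1.257 m³/s
w_4 = (12.0 − 3.3)/2 = 4.35 m; q_4 = 0.51 × 2.03 × 4.35 = 4.504 m³/s
w_5 = (13.6 − 7.7)/2 = 2.95 m; q_5 = 0.52 × 1.81 × 2.95 = 2.777 m³/s
w_6 = (18.0 − 12.0)/2 = 3 m; q_6 = 0.37 × 1.63 × 3 = 1.809 m³/s
w_7 = (18.0 − 13.6)/2 = 2.2 m; q_7 = 0.29 × 0.48 × 2.2 = 0.3062 m³/s
Q = Σ qᵢ = 11.13 m³/s

11.1 m³/s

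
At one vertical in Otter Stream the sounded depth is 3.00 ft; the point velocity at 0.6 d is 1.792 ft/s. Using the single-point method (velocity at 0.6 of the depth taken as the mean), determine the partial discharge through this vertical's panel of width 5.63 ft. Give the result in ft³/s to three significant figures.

v̄ = v₀.₆ = 1.792 ft/s
q = v̄ × d × w = 1.792 × 3.00 × 5.63 = 30.27 ft³/s

30.3 ft³/s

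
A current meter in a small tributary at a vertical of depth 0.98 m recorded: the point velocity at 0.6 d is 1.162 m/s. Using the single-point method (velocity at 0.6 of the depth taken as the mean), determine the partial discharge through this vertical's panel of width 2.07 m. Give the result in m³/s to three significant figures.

v̄ = v₀.₆ = 1.162 m/s
q = v̄ × d × w = 1.162 × 0.98 × 2.07 = 2.357 m³/s

2.36 m³/s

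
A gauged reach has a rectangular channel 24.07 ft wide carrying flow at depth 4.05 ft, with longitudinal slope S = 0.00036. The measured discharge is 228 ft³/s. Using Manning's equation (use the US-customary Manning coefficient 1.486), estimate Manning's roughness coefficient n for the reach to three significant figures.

A = b·y = 24.07 × 4.05 = 97.48 ft²
P = b + 2y = 24.07 + 2×4.05 = 32.17 ft
R = A/P = 97.48/32.17 = 3.030 ft
n = (1.486/Q)·A·R^(2/3)·S^(1/2) = (1.486/228) × 97.48 × 2.094 × 0.01897 = 0.02524

0.0252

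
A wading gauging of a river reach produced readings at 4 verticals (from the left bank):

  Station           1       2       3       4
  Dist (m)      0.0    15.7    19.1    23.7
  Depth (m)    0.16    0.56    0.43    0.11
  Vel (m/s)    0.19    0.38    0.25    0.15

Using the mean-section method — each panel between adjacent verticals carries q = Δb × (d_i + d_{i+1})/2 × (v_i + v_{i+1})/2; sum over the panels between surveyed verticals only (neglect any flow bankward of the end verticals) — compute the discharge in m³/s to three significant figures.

Panel 1-2: Δb = 15.7 m, d̄ = (0.16+0.56)/2 = 0.36, v̄ = (0.19+0.38)/2 = 0.285 → q = 15.7×0.36×0.285 = 1.611 m³/s
Panel 2-3: Δb = 3.4 m, d̄ = (0.56+0.43)/2 = 0.495, v̄ = (0.38+0.25)/2 = 0.315 → q = 3.4×0.495×0.315 = 0.5301 m³/s
Panel 3-4: Δb = 4.6 m, d̄ = (0.43+0.11)/2 = 0.27, v̄ = (0.25+0.15)/2 = 0.2 → q = 4.6×0.27×0.2 = 0.2484 m³/s
Q = Σ q = 2.389 m³/s

2.39 m³/s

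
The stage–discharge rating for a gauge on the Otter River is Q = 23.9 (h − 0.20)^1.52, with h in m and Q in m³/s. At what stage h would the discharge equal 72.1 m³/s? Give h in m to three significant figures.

h − h₀ = (Q/C)^(1/b) = (72.1/23.9)^(1/1.52) = 2.068 m
h = 0.20 + 2.068 = 2.268 m

2.27 m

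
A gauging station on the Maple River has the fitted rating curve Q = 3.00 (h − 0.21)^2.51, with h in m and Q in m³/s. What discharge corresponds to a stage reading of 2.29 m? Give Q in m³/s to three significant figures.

18.9 m³/s

Q = 3.00 × (2.29 − 0.21)^2.51 = 3.00 × 2.08^2.51 = 18.86 m³/s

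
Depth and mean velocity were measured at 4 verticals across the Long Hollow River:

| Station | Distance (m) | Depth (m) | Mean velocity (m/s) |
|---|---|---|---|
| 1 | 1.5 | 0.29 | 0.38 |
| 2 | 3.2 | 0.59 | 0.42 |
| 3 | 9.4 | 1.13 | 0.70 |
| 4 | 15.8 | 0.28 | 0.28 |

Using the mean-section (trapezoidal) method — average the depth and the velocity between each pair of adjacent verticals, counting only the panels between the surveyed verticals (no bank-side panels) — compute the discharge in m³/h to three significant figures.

19800 m³/h

Panel 1-2: Δb = 1.7 m, d̄ = (0.29+0.59)/2 = 0.44, v̄ = (0.38+0.42)/2 = 0.4 → q = 1.7×0.44×0.4 = 0.2992 m³/s
Panel 2-3: Δb = 6.2 m, d̄ = (0.59+1.13)/2 = 0.86, v̄ = (0.42+0.70)/2 = 0.56 → q = 6.2×0.86×0.56 = 2.986 m³/s
Panel 3-4: Δb = 6.4 m, d̄ = (1.13+0.28)/2 = 0.705, v̄ = (0.70+0.28)/2 = 0.49 → q = 6.4×0.705×0.49 = 2.211 m³/s
Q = Σ q = 5.496 m³/s
= 5.496 × 3600 = 19790 m³/h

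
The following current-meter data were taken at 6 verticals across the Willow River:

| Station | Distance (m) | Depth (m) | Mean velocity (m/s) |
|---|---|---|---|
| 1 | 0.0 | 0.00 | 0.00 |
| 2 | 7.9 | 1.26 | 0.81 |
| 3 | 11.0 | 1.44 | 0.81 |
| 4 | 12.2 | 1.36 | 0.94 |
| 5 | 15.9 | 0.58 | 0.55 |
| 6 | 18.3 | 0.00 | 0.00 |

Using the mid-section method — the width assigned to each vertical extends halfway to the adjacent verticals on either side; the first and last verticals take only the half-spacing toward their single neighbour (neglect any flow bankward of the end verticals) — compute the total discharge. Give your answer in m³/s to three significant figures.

w_2 = (11.0 − 0.0)/2 = 5.5 m; q_2 = 0.81 × 1.26 × 5.5 = 5.613 m³/s
w_3 = (12.2 − 7.9)/2 = 2.15 m; q_3 = 0.81 × 1.44 × 2.15 = 2.508 m³/s
w_4 = (15.9 − 11.0)/2 = 2.45 m; q_4 = 0.94 × 1.36 × 2.45 = 3.132 m³/s
w_5 = (18.3 − 12.2)/2 = 3.05 m; q_5 = 0.55 × 0.58 × 3.05 = 0.9730 m³/s
Stations 1, 6 contribute zero (depth or velocity is 0).
Q = Σ qᵢ = 12.23 m³/s

12.2 m³/s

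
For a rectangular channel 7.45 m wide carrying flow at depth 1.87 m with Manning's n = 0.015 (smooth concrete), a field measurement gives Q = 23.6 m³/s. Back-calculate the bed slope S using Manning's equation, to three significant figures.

0.000482

A = b·y = 7.45 × 1.87 = 13.93 m²
P = b + 2y = 7.45 + 2×1.87 = 11.19 m
R = A/P = 13.93/11.19 = 1.245 m
S = (Q·n / (1·A·R^(2/3)))² = (23.6×0.015 / (1×13.93×1.157))² = 0.0004821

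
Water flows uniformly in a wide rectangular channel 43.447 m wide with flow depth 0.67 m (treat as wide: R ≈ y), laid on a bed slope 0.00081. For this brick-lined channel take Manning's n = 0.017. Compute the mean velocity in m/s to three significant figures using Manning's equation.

A = b·y = 43.447 × 0.67 = 29.11 m²
Wide channel: R ≈ y = 0.67 m
Q = (1/n)·A·R^(2/3)·S^(1/2) = (1/0.017) × 29.11 × 0.6700^(2/3) × 0.00081^(1/2) = 37.31 m³/s
V = Q/A = 37.31/29.11 = 1.282 m/s

1.28 m/s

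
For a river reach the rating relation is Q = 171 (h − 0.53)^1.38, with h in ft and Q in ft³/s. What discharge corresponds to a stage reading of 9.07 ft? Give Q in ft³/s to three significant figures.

Q = 171 × (9.07 − 0.53)^1.38 = 171 × 8.54^1.38 = 3299 ft³/s

3300 ft³/s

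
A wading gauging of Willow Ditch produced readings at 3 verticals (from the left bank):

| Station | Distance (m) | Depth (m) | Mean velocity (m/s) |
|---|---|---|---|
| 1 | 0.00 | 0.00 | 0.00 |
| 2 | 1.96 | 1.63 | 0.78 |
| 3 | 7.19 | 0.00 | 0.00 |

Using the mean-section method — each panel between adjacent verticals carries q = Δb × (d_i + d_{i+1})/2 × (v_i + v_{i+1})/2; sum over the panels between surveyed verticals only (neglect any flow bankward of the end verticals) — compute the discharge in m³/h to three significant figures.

Panel 1-2: Δb = 1.96 m, d̄ = (0.00+1.63)/2 = 0.815, v̄ = (0.00+0.78)/2 = 0.39 → q = 1.96×0.815×0.39 = 0.6230 m³/s
Panel 2-3: Δb = 5.23 m, d̄ = (1.63+0.00)/2 = 0.815, v̄ = (0.78+0.00)/2 = 0.39 → q = 5.23×0.815×0.39 = 1.662 m³/s
Q = Σ q = 2.285 m³/s
= 2.285 × 3600 = 8227 m³/h

8230 m³/h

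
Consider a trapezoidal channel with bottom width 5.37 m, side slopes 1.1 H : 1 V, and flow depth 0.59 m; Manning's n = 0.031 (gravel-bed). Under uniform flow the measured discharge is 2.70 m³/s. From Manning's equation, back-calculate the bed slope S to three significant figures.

A = (b + z·y)·y = (5.37 + 1.1×0.59)×0.59 = 3.551 m²
P = b + 2y√(1+z²) = 5.37 + 2×0.59×√(1+1.1²) = 7.124 m
R = A/P = 3.551/7.124 = 0.4985 m
S = (Q·n / (1·A·R^(2/3)))² = (2.70×0.031 / (1×3.551×0.6287))² = 0.001406

0.00141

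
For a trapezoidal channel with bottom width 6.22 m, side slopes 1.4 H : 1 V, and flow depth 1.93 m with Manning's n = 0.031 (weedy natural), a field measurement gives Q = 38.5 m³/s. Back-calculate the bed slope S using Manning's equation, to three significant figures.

0.00326

A = (b + z·y)·y = (6.22 + 1.4×1.93)×1.93 = 17.22 m²
P = b + 2y√(1+z²) = 6.22 + 2×1.93×√(1+1.4²) = 12.86 m
R = A/P = 17.22/12.86 = 1.339 m
S = (Q·n / (1·A·R^(2/3)))² = (38.5×0.031 / (1×17.22×1.215))² = 0.003255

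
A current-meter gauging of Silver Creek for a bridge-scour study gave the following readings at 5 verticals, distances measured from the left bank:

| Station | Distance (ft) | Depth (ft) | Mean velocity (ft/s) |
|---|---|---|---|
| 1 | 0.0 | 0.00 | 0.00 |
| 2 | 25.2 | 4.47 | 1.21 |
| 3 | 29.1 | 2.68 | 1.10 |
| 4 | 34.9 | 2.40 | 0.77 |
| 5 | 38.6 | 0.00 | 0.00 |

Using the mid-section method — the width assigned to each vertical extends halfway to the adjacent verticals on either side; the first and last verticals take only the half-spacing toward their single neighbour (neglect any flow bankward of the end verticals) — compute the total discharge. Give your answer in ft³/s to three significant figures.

w_2 = (29.1 − 0.0)/2 = 14.55 ft; q_2 = 1.21 × 4.47 × 14.55 = 78.70 ft³/s
w_3 = (34.9 − 25.2)/2 = 4.85 ft; q_3 = 1.10 × 2.68 × 4.85 = 14.30 ft³/s
w_4 = (38.6 − 29.1)/2 = 4.75 ft; q_4 = 0.77 × 2.40 × 4.75 = 8.778 ft³/s
Stations 1, 5 contribute zero (depth or velocity is 0).
Q = Σ qᵢ = 101.8 ft³/s

102 ft³/s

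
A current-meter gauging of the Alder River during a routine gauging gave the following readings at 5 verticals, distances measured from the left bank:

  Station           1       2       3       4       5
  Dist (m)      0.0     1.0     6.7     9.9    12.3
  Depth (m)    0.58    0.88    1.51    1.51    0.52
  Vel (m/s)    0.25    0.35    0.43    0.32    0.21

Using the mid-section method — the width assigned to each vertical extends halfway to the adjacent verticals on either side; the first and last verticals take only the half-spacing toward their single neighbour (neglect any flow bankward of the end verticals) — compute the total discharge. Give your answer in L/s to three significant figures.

w_1 = (1.0 − 0.0)/2 = 0.5 m; q_1 = 0.25 × 0.58 × 0.5 = 0.07250 m³/s
w_2 = (6.7 − 0.0)/2 = 3.35 m; q_2 = 0.35 × 0.88 × 3.35 = 1.032 m³/s
w_3 = (9.9 − 1.0)/2 = 4.45 m; q_3 = 0.43 × 1.51 × 4.45 = 2.889 m³/s
w_4 = (12.3 − 6.7)/2 = 2.8 m; q_4 = 0.32 × 1.51 × 2.8 = 1.353 m³/s
w_5 = (12.3 − 9.9)/2 = 1.2 m; q_5 = 0.21 × 0.52 × 1.2 = 0.1310 m³/s
Q = Σ qᵢ = 5.478 m³/s
= 5.478 × 1000 = 5478 L/s

5480 L/s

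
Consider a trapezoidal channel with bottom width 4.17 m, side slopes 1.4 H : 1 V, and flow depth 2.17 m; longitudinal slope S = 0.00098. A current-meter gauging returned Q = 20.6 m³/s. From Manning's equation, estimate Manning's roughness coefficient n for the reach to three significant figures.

0.0289

A = (b + z·y)·y = (4.17 + 1.4×2.17)×2.17 = 15.64 m²
P = b + 2y√(1+z²) = 4.17 + 2×2.17×√(1+1.4²) = 11.64 m
R = A/P = 15.64/11.64 = 1.344 m
n = (1/Q)·A·R^(2/3)·S^(1/2) = (1/20.6) × 15.64 × 1.218 × 0.03130 = 0.02895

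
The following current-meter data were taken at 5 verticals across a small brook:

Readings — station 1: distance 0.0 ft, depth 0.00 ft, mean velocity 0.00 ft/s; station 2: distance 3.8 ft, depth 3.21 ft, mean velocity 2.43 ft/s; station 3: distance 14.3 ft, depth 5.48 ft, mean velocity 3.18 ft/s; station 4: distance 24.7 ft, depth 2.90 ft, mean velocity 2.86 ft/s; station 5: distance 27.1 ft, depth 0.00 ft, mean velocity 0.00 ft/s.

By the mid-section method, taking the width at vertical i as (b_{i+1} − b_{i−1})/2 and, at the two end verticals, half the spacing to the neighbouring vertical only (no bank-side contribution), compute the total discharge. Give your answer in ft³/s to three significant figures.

w_2 = (14.3 − 0.0)/2 = 7.15 ft; q_2 = 2.43 × 3.21 × 7.15 = 55.77 ft³/s
w_3 = (24.7 − 3.8)/2 = 10.45 ft; q_3 = 3.18 × 5.48 × 10.45 = 182.1 ft³/s
w_4 = (27.1 − 14.3)/2 = 6.4 ft; q_4 = 2.86 × 2.90 × 6.4 = 53.08 ft³/s
Stations 1, 5 contribute zero (depth or velocity is 0).
Q = Σ qᵢ = 291.0 ft³/s

291 ft³/s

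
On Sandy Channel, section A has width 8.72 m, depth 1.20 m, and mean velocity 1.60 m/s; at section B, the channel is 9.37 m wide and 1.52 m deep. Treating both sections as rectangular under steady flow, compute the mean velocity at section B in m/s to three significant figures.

Q = A₁V₁ = (8.72×1.20) × 1.60 = 16.74 m³/s
A₂ = 9.37 × 1.52 = 14.24 m²
V₂ = Q/A₂ = 16.74/14.24 = 1.176 m/s

1.18 m/s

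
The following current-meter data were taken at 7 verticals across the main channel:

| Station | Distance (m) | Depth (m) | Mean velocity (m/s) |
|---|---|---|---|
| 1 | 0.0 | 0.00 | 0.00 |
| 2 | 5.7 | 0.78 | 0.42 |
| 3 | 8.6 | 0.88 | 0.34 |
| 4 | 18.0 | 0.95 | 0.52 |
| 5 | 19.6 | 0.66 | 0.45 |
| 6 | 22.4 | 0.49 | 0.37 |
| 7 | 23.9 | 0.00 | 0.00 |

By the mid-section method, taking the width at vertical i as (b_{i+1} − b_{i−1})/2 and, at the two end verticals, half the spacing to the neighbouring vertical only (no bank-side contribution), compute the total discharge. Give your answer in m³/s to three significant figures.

w_2 = (8.6 − 0.0)/2 = 4.3 m; q_2 = 0.42 × 0.78 × 4.3 = 1.409 m³/s
w_3 = (18.0 − 5.7)/2 = 6.15 m; q_3 = 0.34 × 0.88 × 6.15 = 1.840 m³/s
w_4 = (19.6 − 8.6)/2 = 5.5 m; q_4 = 0.52 × 0.95 × 5.5 = 2.717 m³/s
w_5 = (22.4 − 18.0)/2 = 2.2 m; q_5 = 0.45 × 0.66 × 2.2 = 0.6534 m³/s
w_6 = (23.9 − 19.6)/2 = 2.15 m; q_6 = 0.37 × 0.49 × 2.15 = 0.3898 m³/s
Stations 1, 7 contribute zero (depth or velocity is 0).
Q = Σ qᵢ = 7.009 m³/s

7.01 m³/s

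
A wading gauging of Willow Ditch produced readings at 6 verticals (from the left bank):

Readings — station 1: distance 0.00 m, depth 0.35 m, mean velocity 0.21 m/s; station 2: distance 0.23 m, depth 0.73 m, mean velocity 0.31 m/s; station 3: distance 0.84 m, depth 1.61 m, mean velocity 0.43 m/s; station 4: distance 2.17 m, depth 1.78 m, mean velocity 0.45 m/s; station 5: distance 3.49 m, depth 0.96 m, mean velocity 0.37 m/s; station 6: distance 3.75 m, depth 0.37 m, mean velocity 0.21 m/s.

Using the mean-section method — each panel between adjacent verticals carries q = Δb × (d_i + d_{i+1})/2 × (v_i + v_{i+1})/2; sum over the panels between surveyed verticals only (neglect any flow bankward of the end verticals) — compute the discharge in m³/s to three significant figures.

2.08 m³/s

Panel 1-2: Δb = 0.23 m, d̄ = (0.35+0.73)/2 = 0.54, v̄ = (0.21+0.31)/2 = 0.26 → q = 0.23×0.54×0.26 = 0.03229 m³/s
Panel 2-3: Δb = 0.61 m, d̄ = (0.73+1.61)/2 = 1.17, v̄ = (0.31+0.43)/2 = 0.37 → q = 0.61×1.17×0.37 = 0.2641 m³/s
Panel 3-4: Δb = 1.33 m, d̄ = (1.61+1.78)/2 = 1.695, v̄ = (0.43+0.45)/2 = 0.44 → q = 1.33×1.695×0.44 = 0.9919 m³/s
Panel 4-5: Δb = 1.32 m, d̄ = (1.78+0.96)/2 = 1.37, v̄ = (0.45+0.37)/2 = 0.41 → q = 1.32×1.37×0.41 = 0.7414 m³/s
Panel 5-6: Δb = 0.26 m, d̄ = (0.96+0.37)/2 = 0.665, v̄ = (0.37+0.21)/2 = 0.29 → q = 0.26×0.665×0.29 = 0.05014 m³/s
Q = Σ q = 2.080 m³/s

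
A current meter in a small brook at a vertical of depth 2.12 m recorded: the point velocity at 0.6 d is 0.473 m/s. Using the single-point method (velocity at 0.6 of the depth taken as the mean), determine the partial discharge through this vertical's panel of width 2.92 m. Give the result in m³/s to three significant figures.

2.93 m³/s

v̄ = v₀.₆ = 0.473 m/s
q = v̄ × d × w = 0.4730 × 2.12 × 2.92 = 2.928 m³/s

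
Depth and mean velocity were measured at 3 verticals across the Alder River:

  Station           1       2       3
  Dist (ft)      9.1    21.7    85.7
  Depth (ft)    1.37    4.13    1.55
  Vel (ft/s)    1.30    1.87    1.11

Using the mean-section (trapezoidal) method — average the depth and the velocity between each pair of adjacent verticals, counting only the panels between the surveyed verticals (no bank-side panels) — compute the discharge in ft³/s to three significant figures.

326 ft³/s

Panel 1-2: Δb = 12.6 ft, d̄ = (1.37+4.13)/2 = 2.75, v̄ = (1.30+1.87)/2 = 1.585 → q = 12.6×2.75×1.585 = 54.92 ft³/s
Panel 2-3: Δb = 64 ft, d̄ = (4.13+1.55)/2 = 2.84, v̄ = (1.87+1.11)/2 = 1.49 → q = 64×2.84×1.49 = 270.8 ft³/s
Q = Σ q = 325.7 ft³/s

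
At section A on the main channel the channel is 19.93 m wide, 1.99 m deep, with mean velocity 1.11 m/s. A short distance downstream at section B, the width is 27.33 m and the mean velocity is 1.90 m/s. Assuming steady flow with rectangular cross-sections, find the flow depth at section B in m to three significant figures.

Q = A₁V₁ = (19.93×1.99) × 1.11 = 44.02 m³/s
d₂ = Q/(b₂ V₂) = 44.02/(27.33×1.90) = 0.8478 m

0.848 m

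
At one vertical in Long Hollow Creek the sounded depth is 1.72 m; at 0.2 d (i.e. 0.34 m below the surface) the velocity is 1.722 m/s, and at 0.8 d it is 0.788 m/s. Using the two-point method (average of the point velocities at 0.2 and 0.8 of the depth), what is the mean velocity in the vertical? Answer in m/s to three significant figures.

1.26 m/s

v̄ = (1.722 + 0.788) / 2 = 1.255 m/s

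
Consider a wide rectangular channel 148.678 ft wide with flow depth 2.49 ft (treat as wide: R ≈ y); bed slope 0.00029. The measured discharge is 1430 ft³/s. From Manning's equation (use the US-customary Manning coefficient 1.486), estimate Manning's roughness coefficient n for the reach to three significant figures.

A = b·y = 148.678 × 2.49 = 370.2 ft²
Wide channel: R ≈ y = 2.49 ft
n = (1.486/Q)·A·R^(2/3)·S^(1/2) = (1.486/1430) × 370.2 × 1.837 × 0.01703 = 0.01204

0.0120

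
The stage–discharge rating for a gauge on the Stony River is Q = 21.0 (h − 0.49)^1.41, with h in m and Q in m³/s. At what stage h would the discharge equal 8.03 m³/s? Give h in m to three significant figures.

0.996 m

h − h₀ = (Q/C)^(1/b) = (8.03/21.0)^(1/1.41) = 0.5057 m
h = 0.49 + 0.5057 = 0.9957 m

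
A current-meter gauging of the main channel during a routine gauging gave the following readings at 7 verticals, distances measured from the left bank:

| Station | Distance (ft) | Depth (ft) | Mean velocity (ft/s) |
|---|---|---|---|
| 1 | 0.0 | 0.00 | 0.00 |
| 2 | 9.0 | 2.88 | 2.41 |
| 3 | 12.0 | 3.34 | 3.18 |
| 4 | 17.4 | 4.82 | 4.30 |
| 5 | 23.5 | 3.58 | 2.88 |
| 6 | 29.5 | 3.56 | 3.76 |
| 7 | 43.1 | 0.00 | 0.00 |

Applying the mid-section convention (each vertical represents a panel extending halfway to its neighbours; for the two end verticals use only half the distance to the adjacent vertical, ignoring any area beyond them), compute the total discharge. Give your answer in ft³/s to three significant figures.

399 ft³/s

w_2 = (12.0 − 0.0)/2 = 6 ft; q_2 = 2.41 × 2.88 × 6 = 41.64 ft³/s
w_3 = (17.4 − 9.0)/2 = 4.2 ft; q_3 = 3.18 × 3.34 × 4.2 = 44.61 ft³/s
w_4 = (23.5 − 12.0)/2 = 5.75 ft; q_4 = 4.30 × 4.82 × 5.75 = 119.2 ft³/s
w_5 = (29.5 − 17.4)/2 = 6.05 ft; q_5 = 2.88 × 3.58 × 6.05 = 62.38 ft³/s
w_6 = (43.1 − 23.5)/2 = 9.8 ft; q_6 = 3.76 × 3.56 × 9.8 = 131.2 ft³/s
Stations 1, 7 contribute zero (depth or velocity is 0).
Q = Σ qᵢ = 399.0 ft³/s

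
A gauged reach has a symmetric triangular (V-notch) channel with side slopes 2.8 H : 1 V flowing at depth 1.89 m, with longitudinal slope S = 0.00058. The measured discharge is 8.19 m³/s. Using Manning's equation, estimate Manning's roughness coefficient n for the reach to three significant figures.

A = z·y² = 2.8×1.89² = 10.00 m²
P = 2y√(1+z²) = 2×1.89×√(1+2.8²) = 11.24 m
R = A/P = 10.00/11.24 = 0.8899 m
n = (1/Q)·A·R^(2/3)·S^(1/2) = (1/8.19) × 10.00 × 0.9252 × 0.02408 = 0.02721

0.0272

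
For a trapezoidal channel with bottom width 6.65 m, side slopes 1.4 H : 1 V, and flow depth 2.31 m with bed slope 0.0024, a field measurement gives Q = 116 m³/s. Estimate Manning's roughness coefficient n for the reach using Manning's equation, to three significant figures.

A = (b + z·y)·y = (6.65 + 1.4×2.31)×2.31 = 22.83 m²
P = b + 2y√(1+z²) = 6.65 + 2×2.31×√(1+1.4²) = 14.60 m
R = A/P = 22.83/14.60 = 1.564 m
n = (1/Q)·A·R^(2/3)·S^(1/2) = (1/116) × 22.83 × 1.347 × 0.04899 = 0.01299

0.0130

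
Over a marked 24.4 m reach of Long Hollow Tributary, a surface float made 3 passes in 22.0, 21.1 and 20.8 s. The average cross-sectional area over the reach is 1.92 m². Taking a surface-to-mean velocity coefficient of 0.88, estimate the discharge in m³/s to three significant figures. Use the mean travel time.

1.94 m³/s

t̄ = (22.0 + 21.1 + 20.8) / 3 = 21.3 s
v_surface = L / t̄ = 24.4 / 21.3 = 1.146 m/s
v_mean = 0.88 × 1.146 = 1.008 m/s
Q = A × v_mean = 1.92 × 1.008 = 1.936 m³/s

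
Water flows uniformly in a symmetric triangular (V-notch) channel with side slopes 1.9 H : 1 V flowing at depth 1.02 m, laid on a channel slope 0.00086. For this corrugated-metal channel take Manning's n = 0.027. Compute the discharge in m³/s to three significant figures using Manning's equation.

1.26 m³/s

A = z·y² = 1.9×1.02² = 1.977 m²
P = 2y√(1+z²) = 2×1.02×√(1+1.9²) = 4.380 m
R = A/P = 1.977/4.380 = 0.4513 m
Q = (1/n)·A·R^(2/3)·S^(1/2) = (1/0.027) × 1.977 × 0.4513^(2/3) × 0.00086^(1/2) = 1.263 m³/s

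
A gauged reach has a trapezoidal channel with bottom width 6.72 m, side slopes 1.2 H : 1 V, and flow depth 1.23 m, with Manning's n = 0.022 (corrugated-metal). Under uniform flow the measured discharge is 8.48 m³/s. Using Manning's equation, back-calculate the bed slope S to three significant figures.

A = (b + z·y)·y = (6.72 + 1.2×1.23)×1.23 = 10.08 m²
P = b + 2y√(1+z²) = 6.72 + 2×1.23×√(1+1.2²) = 10.56 m
R = A/P = 10.08/10.56 = 0.9544 m
S = (Q·n / (1·A·R^(2/3)))² = (8.48×0.022 / (1×10.08×0.9694))² = 0.0003645

0.000364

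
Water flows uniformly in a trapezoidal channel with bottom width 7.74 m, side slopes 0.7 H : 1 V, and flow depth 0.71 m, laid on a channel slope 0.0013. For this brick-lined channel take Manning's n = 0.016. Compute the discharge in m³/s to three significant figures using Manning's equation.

A = (b + z·y)·y = (7.74 + 0.7×0.71)×0.71 = 5.848 m²
P = b + 2y√(1+z²) = 7.74 + 2×0.71×√(1+0.7²) = 9.473 m
R = A/P = 5.848/9.473 = 0.6173 m
Q = (1/n)·A·R^(2/3)·S^(1/2) = (1/0.016) × 5.848 × 0.6173^(2/3) × 0.0013^(1/2) = 9.555 m³/s

9.55 m³/s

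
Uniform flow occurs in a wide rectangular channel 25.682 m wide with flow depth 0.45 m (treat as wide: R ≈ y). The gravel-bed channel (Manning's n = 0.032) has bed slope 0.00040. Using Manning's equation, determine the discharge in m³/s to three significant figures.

4.24 m³/s

A = b·y = 25.682 × 0.45 = 11.56 m²
Wide channel: R ≈ y = 0.45 m
Q = (1/n)·A·R^(2/3)·S^(1/2) = (1/0.032) × 11.56 × 0.4500^(2/3) × 0.00040^(1/2) = 4.242 m³/s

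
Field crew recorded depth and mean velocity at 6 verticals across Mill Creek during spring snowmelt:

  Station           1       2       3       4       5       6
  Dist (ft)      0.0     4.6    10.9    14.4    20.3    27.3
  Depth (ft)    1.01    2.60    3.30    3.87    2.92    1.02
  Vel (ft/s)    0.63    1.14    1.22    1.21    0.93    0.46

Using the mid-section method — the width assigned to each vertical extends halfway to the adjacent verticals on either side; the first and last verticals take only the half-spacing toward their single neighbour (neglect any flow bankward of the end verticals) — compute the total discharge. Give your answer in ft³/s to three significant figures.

w_1 = (4.6 − 0.0)/2 = 2.3 ft; q_1 = 0.63 × 1.01 × 2.3 = 1.463 ft³/s
w_2 = (10.9 − 0.0)/2 = 5.45 ft; q_2 = 1.14 × 2.60 × 5.45 = 16.15 ft³/s
w_3 = (14.4 − 4.6)/2 = 4.9 ft; q_3 = 1.22 × 3.30 × 4.9 = 19.73 ft³/s
w_4 = (20.3 − 10.9)/2 = 4.7 ft; q_4 = 1.21 × 3.87 × 4.7 = 22.01 ft³/s
w_5 = (27.3 − 14.4)/2 = 6.45 ft; q_5 = 0.93 × 2.92 × 6.45 = 17.52 ft³/s
w_6 = (27.3 − 20.3)/2 = 3.5 ft; q_6 = 0.46 × 1.02 × 3.5 = 1.642 ft³/s
Q = Σ qᵢ = 78.51 ft³/s

78.5 ft³/s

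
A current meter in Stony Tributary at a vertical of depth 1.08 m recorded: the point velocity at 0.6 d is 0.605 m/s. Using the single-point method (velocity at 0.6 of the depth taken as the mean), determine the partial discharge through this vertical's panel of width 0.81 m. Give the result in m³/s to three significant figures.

0.529 m³/s

v̄ = v₀.₆ = 0.605 m/s
q = v̄ × d × w = 0.6050 × 1.08 × 0.81 = 0.5293 m³/s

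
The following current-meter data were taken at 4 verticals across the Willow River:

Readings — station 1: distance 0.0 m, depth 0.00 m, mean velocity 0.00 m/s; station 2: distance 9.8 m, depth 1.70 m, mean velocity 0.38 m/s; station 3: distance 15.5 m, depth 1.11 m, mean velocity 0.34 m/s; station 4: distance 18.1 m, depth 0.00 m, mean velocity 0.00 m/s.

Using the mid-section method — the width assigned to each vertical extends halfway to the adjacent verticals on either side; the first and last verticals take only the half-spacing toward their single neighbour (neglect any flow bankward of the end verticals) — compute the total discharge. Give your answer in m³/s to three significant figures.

w_2 = (15.5 − 0.0)/2 = 7.75 m; q_2 = 0.38 × 1.70 × 7.75 = 5.007 m³/s
w_3 = (18.1 − 9.8)/2 = 4.15 m; q_3 = 0.34 × 1.11 × 4.15 = 1.566 m³/s
Stations 1, 4 contribute zero (depth or velocity is 0).
Q = Σ qᵢ = 6.573 m³/s

6.57 m³/s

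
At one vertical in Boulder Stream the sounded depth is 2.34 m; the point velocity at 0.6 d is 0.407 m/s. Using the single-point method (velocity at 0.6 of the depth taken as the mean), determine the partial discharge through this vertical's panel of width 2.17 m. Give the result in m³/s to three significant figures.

v̄ = v₀.₆ = 0.407 m/s
q = v̄ × d × w = 0.4070 × 2.34 × 2.17 = 2.067 m³/s

2.07 m³/s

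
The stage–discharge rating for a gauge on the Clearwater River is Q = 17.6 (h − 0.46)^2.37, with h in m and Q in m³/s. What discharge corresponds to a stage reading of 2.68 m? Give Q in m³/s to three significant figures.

117 m³/s

Q = 17.6 × (2.68 − 0.46)^2.37 = 17.6 × 2.22^2.37 = 116.5 m³/s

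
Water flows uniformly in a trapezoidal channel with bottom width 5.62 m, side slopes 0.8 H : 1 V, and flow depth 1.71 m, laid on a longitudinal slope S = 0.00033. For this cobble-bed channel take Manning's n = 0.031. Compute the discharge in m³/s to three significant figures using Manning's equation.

A = (b + z·y)·y = (5.62 + 0.8×1.71)×1.71 = 11.95 m²
P = b + 2y√(1+z²) = 5.62 + 2×1.71×√(1+0.8²) = 10.00 m
R = A/P = 11.95/10.00 = 1.195 m
Q = (1/n)·A·R^(2/3)·S^(1/2) = (1/0.031) × 11.95 × 1.195^(2/3) × 0.00033^(1/2) = 7.885 m³/s

7.89 m³/s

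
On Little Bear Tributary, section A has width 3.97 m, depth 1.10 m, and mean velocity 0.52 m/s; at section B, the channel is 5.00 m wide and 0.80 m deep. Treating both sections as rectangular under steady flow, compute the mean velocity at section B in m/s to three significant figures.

0.568 m/s

Q = A₁V₁ = (3.97×1.10) × 0.52 = 2.271 m³/s
A₂ = 5.00 × 0.80 = 4.000 m²
V₂ = Q/A₂ = 2.271/4.000 = 0.5677 m/s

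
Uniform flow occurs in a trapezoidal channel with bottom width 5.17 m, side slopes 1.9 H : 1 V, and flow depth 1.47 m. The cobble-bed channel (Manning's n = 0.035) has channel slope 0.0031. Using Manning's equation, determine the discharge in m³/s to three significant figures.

A = (b + z·y)·y = (5.17 + 1.9×1.47)×1.47 = 11.71 m²
P = b + 2y√(1+z²) = 5.17 + 2×1.47×√(1+1.9²) = 11.48 m
R = A/P = 11.71/11.48 = 1.019 m
Q = (1/n)·A·R^(2/3)·S^(1/2) = (1/0.035) × 11.71 × 1.019^(2/3) × 0.0031^(1/2) = 18.86 m³/s

18.9 m³/s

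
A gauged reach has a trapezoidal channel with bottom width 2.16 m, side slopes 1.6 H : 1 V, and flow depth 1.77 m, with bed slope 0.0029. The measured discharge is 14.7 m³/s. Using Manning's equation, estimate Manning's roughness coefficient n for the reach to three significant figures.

0.0324

A = (b + z·y)·y = (2.16 + 1.6×1.77)×1.77 = 8.836 m²
P = b + 2y√(1+z²) = 2.16 + 2×1.77×√(1+1.6²) = 8.839 m
R = A/P = 8.836/8.839 = 0.9996 m
n = (1/Q)·A·R^(2/3)·S^(1/2) = (1/14.7) × 8.836 × 0.9997 × 0.05385 = 0.03236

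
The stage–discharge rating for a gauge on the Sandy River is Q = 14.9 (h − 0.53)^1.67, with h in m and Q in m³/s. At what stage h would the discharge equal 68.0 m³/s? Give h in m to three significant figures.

3.01 m

h − h₀ = (Q/C)^(1/b) = (68.0/14.9)^(1/1.67) = 2.482 m
h = 0.53 + 2.482 = 3.012 m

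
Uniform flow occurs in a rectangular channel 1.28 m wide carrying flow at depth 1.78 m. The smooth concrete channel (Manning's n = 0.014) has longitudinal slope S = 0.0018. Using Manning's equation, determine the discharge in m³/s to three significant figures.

4.18 m³/s

A = b·y = 1.28 × 1.78 = 2.278 m²
P = b + 2y = 1.28 + 2×1.78 = 4.840 m
R = A/P = 2.278/4.840 = 0.4707 m
Q = (1/n)·A·R^(2/3)·S^(1/2) = (1/0.014) × 2.278 × 0.4707^(2/3) × 0.0018^(1/2) = 4.178 m³/s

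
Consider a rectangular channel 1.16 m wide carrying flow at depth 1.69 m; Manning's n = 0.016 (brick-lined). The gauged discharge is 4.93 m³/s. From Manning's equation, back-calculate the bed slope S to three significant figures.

0.00496

A = b·y = 1.16 × 1.69 = 1.960 m²
P = b + 2y = 1.16 + 2×1.69 = 4.540 m
R = A/P = 1.960/4.540 = 0.4318 m
S = (Q·n / (1·A·R^(2/3)))² = (4.93×0.016 / (1×1.960×0.5713))² = 0.004961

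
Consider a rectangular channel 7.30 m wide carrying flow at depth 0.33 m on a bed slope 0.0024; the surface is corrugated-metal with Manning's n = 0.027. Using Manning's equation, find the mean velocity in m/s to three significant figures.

0.818 m/s

A = b·y = 7.30 × 0.33 = 2.409 m²
P = b + 2y = 7.30 + 2×0.33 = 7.960 m
R = A/P = 2.409/7.960 = 0.3026 m
Q = (1/n)·A·R^(2/3)·S^(1/2) = (1/0.027) × 2.409 × 0.3026^(2/3) × 0.0024^(1/2) = 1.970 m³/s
V = Q/A = 1.970/2.409 = 0.8179 m/s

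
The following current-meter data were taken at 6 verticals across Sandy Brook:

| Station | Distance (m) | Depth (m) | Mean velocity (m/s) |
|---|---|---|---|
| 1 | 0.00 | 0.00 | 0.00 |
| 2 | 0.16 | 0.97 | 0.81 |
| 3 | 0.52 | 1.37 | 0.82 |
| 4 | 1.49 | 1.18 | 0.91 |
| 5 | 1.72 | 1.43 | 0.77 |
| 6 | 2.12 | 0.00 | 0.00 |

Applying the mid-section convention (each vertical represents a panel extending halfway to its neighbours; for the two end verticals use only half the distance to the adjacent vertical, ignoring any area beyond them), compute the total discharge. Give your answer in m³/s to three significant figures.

1.94 m³/s

w_2 = (0.52 − 0.00)/2 = 0.26 m; q_2 = 0.81 × 0.97 × 0.26 = 0.2043 m³/s
w_3 = (1.49 − 0.16)/2 = 0.665 m; q_3 = 0.82 × 1.37 × 0.665 = 0.7471 m³/s
w_4 = (1.72 − 0.52)/2 = 0.6 m; q_4 = 0.91 × 1.18 × 0.6 = 0.6443 m³/s
w_5 = (2.12 − 1.49)/2 = 0.315 m; q_5 = 0.77 × 1.43 × 0.315 = 0.3468 m³/s
Stations 1, 6 contribute zero (depth or velocity is 0).
Q = Σ qᵢ = 1.942 m³/s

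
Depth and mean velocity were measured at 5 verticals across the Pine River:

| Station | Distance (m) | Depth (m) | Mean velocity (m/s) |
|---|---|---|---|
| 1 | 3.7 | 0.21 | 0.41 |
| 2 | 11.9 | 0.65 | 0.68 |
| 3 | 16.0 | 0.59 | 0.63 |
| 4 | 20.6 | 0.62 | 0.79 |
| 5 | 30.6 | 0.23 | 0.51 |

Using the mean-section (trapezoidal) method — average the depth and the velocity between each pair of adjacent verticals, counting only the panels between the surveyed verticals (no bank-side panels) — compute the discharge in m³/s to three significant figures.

8.33 m³/s

Panel 1-2: Δb = 8.2 m, d̄ = (0.21+0.65)/2 = 0.43, v̄ = (0.41+0.68)/2 = 0.545 → q = 8.2×0.43×0.545 = 1.922 m³/s
Panel 2-3: Δb = 4.1 m, d̄ = (0.65+0.59)/2 = 0.62, v̄ = (0.68+0.63)/2 = 0.655 → q = 4.1×0.62×0.655 = 1.665 m³/s
Panel 3-4: Δb = 4.6 m, d̄ = (0.59+0.62)/2 = 0.605, v̄ = (0.63+0.79)/2 = 0.71 → q = 4.6×0.605×0.71 = 1.976 m³/s
Panel 4-5: Δb = 10 m, d̄ = (0.62+0.23)/2 = 0.425, v̄ = (0.79+0.51)/2 = 0.65 → q = 10×0.425×0.65 = 2.763 m³/s
Q = Σ q = 8.325 m³/s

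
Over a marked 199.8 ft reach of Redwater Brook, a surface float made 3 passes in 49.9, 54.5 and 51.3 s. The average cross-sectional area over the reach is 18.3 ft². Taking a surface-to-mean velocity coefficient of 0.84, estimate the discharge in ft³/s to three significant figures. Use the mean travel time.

t̄ = (49.9 + 54.5 + 51.3) / 3 = 51.9 s
v_surface = L / t̄ = 199.8 / 51.9 = 3.850 ft/s
v_mean = 0.84 × 3.850 = 3.234 ft/s
Q = A × v_mean = 18.3 × 3.234 = 59.18 ft³/s

59.2 ft³/s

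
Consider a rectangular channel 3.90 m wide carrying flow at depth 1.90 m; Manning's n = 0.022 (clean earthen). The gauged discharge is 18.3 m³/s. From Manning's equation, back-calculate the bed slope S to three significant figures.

A = b·y = 3.90 × 1.90 = 7.410 m²
P = b + 2y = 3.90 + 2×1.90 = 7.700 m
R = A/P = 7.410/7.700 = 0.9623 m
S = (Q·n / (1·A·R^(2/3)))² = (18.3×0.022 / (1×7.410×0.9747))² = 0.003107

0.00311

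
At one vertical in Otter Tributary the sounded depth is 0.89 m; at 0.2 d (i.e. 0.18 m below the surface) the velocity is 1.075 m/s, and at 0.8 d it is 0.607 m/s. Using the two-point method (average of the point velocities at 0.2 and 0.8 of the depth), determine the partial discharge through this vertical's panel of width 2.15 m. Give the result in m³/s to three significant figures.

1.61 m³/s

v̄ = (1.075 + 0.607) / 2 = 0.8410 m/s
q = v̄ × d × w = 0.8410 × 0.89 × 2.15 = 1.609 m³/s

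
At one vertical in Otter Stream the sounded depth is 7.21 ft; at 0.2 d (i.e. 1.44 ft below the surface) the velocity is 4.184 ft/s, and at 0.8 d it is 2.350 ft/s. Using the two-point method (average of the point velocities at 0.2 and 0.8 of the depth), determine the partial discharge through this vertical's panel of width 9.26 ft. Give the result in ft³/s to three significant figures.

218 ft³/s

v̄ = (4.184 + 2.350) / 2 = 3.267 ft/s
q = v̄ × d × w = 3.267 × 7.21 × 9.26 = 218.1 ft³/s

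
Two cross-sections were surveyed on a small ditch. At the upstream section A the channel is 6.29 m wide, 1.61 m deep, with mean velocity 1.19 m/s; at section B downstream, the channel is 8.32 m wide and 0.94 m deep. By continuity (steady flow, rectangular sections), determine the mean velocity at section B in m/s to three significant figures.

Q = A₁V₁ = (6.29×1.61) × 1.19 = 12.05 m³/s
A₂ = 8.32 × 0.94 = 7.821 m²
V₂ = Q/A₂ = 12.05/7.821 = 1.541 m/s

1.54 m/s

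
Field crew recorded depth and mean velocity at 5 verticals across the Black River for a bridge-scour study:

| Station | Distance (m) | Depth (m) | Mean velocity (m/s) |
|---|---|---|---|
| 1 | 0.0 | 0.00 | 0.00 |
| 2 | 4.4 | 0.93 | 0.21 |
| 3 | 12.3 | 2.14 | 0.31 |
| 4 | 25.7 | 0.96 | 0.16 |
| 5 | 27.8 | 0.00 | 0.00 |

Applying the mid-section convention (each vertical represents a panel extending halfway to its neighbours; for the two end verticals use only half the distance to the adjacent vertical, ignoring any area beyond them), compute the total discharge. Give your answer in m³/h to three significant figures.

34000 m³/h

w_2 = (12.3 − 0.0)/2 = 6.15 m; q_2 = 0.21 × 0.93 × 6.15 = 1.201 m³/s
w_3 = (25.7 − 4.4)/2 = 10.65 m; q_3 = 0.31 × 2.14 × 10.65 = 7.065 m³/s
w_4 = (27.8 − 12.3)/2 = 7.75 m; q_4 = 0.16 × 0.96 × 7.75 = 1.190 m³/s
Stations 1, 5 contribute zero (depth or velocity is 0).
Q = Σ qᵢ = 9.457 m³/s
= 9.457 × 3600 = 34040 m³/h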